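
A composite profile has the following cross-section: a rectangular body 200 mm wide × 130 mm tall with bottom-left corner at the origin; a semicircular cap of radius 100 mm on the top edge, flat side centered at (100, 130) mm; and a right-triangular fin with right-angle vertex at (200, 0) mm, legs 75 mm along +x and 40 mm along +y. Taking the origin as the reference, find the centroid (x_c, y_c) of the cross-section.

x_c = 104.34 mm, y_c = 102.27 mm

Part | A | x̄ᵢ | ȳᵢ | A·x̄ᵢ | A·ȳᵢ
rectangular body | 26000.00 | 100.00 | 65.00 | 2600000.00 | 1690000.00
semicircular top | 15707.96 | 100.00 | 172.44 | 1570796.33 | 2708701.89
triangular fin | 1500.00 | 225.00 | 13.33 | 337500.00 | 20000.00
Σ | 43207.96 |  |  | 4508296.33 | 4418701.89
x_c = 4508296.33 / 43207.96 = 104.34 mm
y_c = 4418701.89 / 43207.96 = 102.27 mm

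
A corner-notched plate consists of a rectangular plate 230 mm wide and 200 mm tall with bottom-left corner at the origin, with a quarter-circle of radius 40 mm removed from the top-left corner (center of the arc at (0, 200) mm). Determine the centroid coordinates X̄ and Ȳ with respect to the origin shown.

plate: A = 230 × 200 = 46000.00, centroid at (115.00, 100.00).
removed quarter-circle: A = −¼π·40² = -1256.64, centroid at (16.98, 183.02).
ΣA = 44743.36 mm²
ΣAX̄ = (46000.00)(115.00) + (-1256.64)(16.98) = 5268666.67 mm³
ΣAȲ = (46000.00)(100.00) + (-1256.64)(183.02) = 4370005.92 mm³
X̄ = 5268666.67 / 44743.36 = 117.75 mm
Ȳ = 4370005.92 / 44743.36 = 97.67 mm

X̄ = 117.75 mm, Ȳ = 97.67 mm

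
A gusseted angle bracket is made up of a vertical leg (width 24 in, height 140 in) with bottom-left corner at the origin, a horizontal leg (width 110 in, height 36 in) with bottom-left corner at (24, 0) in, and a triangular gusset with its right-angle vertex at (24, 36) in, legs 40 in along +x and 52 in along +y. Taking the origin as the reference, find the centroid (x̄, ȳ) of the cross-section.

vertical leg: A = 24 × 140 = 3360.00, centroid at (12.00, 70.00).
horizontal leg: A = 110 × 36 = 3960.00, centroid at (79.00, 18.00).
gusset: A = ½·40·52 = 1040.00, centroid at (37.33, 53.33).
ΣA = 8360.00 in²
ΣAx̄ = (3360.00)(12.00) + (3960.00)(79.00) + (1040.00)(37.33) = 391986.67 in³
ΣAȳ = (3360.00)(70.00) + (3960.00)(18.00) + (1040.00)(53.33) = 361946.67 in³
x̄ = 391986.67 / 8360.00 = 46.89 in
ȳ = 361946.67 / 8360.00 = 43.30 in

x̄ = 46.89 in, ȳ = 43.30 in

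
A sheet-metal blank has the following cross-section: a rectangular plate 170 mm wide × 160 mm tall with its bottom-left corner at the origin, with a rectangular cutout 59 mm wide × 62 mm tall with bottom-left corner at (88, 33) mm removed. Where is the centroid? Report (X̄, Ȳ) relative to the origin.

plate: A = 170 × 160 = 27200.00, centroid at (85.00, 80.00).
hole: A = −(59 × 62) = -3658.00, centroid at (117.50, 64.00).
ΣA = 23542.00 mm², ΣAX̄ = 1882185.00 mm³, ΣAȲ = 1941888.00 mm³.
X̄ = 1882185.00/23542.00 = 79.95 mm; Ȳ = 1941888.00/23542.00 = 82.49 mm.

X̄ = 79.95 mm, Ȳ = 82.49 mm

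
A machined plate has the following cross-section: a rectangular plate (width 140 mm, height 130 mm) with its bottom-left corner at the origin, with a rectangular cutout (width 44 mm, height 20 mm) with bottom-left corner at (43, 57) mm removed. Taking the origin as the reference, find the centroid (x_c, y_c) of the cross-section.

plate: A = 140 × 130 = 18200.00, centroid at (70.00, 65.00).
hole: A = −(44 × 20) = -880.00, centroid at (65.00, 67.00).
ΣA = 17320.00 mm²
ΣAx_c = (18200.00)(70.00) + (-880.00)(65.00) = 1216800.00 mm³
ΣAy_c = (18200.00)(65.00) + (-880.00)(67.00) = 1124040.00 mm³
x_c = 1216800.00 / 17320.00 = 70.25 mm
y_c = 1124040.00 / 17320.00 = 64.90 mm

x_c = 70.25 mm, y_c = 64.90 mm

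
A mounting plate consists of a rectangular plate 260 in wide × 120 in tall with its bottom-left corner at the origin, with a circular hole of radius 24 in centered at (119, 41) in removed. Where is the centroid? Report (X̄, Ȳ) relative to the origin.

plate: A = 260 × 120 = 31200.00, centroid at (130.00, 60.00).
hole: A = −π·24² = -1809.56, centroid at (119.00, 41.00).
ΣA = 29390.44 in²
ΣAX̄ = (31200.00)(130.00) + (-1809.56)(119.00) = 3840662.67 in³
ΣAȲ = (31200.00)(60.00) + (-1809.56)(41.00) = 1797808.15 in³
X̄ = 3840662.67 / 29390.44 = 130.68 in
Ȳ = 1797808.15 / 29390.44 = 61.17 in

X̄ = 130.68 in, Ȳ = 61.17 in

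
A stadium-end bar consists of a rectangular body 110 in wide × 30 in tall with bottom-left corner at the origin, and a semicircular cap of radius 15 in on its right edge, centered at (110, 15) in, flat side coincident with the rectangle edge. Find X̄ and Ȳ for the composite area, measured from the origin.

X̄ = 60.94 in, Ȳ = 15.00 in

rectangular body: A = 110 × 30 = 3300.00, centroid at (55.00, 15.00).
semicircular end: A = ½π·15² = 353.43, centroid at (116.37, 15.00).
ΣA = 3653.43 in²
ΣAX̄ = (3300.00)(55.00) + (353.43)(116.37) = 222627.21 in³
ΣAȲ = (3300.00)(15.00) + (353.43)(15.00) = 54801.44 in³
X̄ = 222627.21 / 3653.43 = 60.94 in
Ȳ = 54801.44 / 3653.43 = 15.00 in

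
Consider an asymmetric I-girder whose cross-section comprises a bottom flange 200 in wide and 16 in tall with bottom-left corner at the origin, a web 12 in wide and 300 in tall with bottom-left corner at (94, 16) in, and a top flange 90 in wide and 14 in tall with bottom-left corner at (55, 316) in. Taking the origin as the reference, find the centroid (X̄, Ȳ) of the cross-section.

bottom flange: A = 200 × 16 = 3200.00, centroid at (100.00, 8.00).
web: A = 12 × 300 = 3600.00, centroid at (100.00, 166.00).
top flange: A = 90 × 14 = 1260.00, centroid at (100.00, 323.00).
ΣA = 8060.00 in², ΣAX̄ = 806000.00 in³, ΣAȲ = 1030180.00 in³.
X̄ = 806000.00/8060.00 = 100.00 in; Ȳ = 1030180.00/8060.00 = 127.81 in.

X̄ = 100.00 in, Ȳ = 127.81 in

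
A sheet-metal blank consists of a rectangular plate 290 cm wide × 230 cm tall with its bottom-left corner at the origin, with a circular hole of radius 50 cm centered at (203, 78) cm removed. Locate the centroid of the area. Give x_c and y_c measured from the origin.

plate: A = 290 × 230 = 66700.00, centroid at (145.00, 115.00).
hole: A = −π·50² = -7853.98, centroid at (203.00, 78.00).
ΣA = 58846.02 cm², ΣAx_c = 8077141.73 cm³, ΣAy_c = 7057889.43 cm³.
x_c = 8077141.73/58846.02 = 137.26 cm; y_c = 7057889.43/58846.02 = 119.94 cm.

x_c = 137.26 cm, y_c = 119.94 cm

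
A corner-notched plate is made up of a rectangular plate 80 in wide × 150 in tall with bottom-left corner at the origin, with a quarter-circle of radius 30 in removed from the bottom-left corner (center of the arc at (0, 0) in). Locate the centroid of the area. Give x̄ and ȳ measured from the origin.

plate: A = 80 × 150 = 12000.00, centroid at (40.00, 75.00).
removed quarter-circle: A = −¼π·30² = -706.86, centroid at (12.73, 12.73).
ΣA = 11293.14 in², ΣAx̄ = 471000.00 in³, ΣAȳ = 891000.00 in³.
x̄ = 471000.00/11293.14 = 41.71 in; ȳ = 891000.00/11293.14 = 78.90 in.

x̄ = 41.71 in, ȳ = 78.90 in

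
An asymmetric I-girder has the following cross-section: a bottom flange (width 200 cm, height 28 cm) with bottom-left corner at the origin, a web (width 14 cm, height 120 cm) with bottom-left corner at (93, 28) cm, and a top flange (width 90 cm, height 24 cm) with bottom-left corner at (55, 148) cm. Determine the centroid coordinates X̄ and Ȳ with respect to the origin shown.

X̄ = 100.00 cm, Ȳ = 60.58 cm

bottom flange: A = 200 × 28 = 5600.00, centroid at (100.00, 14.00).
web: A = 14 × 120 = 1680.00, centroid at (100.00, 88.00).
top flange: A = 90 × 24 = 2160.00, centroid at (100.00, 160.00).
ΣA = 9440.00 cm²
ΣAX̄ = (5600.00)(100.00) + (1680.00)(100.00) + (2160.00)(100.00) = 944000.00 cm³
ΣAȲ = (5600.00)(14.00) + (1680.00)(88.00) + (2160.00)(160.00) = 571840.00 cm³
X̄ = 944000.00 / 9440.00 = 100.00 cm
Ȳ = 571840.00 / 9440.00 = 60.58 cm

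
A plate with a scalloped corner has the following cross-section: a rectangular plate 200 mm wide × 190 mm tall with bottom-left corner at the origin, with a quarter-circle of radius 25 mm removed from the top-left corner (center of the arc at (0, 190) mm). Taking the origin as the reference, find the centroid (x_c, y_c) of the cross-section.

Part | A | x̄ᵢ | ȳᵢ | A·x̄ᵢ | A·ȳᵢ
plate | 38000.00 | 100.00 | 95.00 | 3800000.00 | 3610000.00
removed quarter-circle | -490.87 | 10.61 | 179.39 | -5208.33 | -88057.70
Σ | 37509.13 |  |  | 3794791.67 | 3521942.30
x_c = 3794791.67 / 37509.13 = 101.17 mm
y_c = 3521942.30 / 37509.13 = 93.90 mm

x_c = 101.17 mm, y_c = 93.90 mm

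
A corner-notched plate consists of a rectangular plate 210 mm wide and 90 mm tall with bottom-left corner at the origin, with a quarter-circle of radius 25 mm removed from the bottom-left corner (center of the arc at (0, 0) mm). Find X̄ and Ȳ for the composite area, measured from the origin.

plate: A = 210 × 90 = 18900.00, centroid at (105.00, 45.00).
removed quarter-circle: A = −¼π·25² = -490.87, centroid at (10.61, 10.61).
ΣA = 18409.13 mm², ΣAX̄ = 1979291.67 mm³, ΣAȲ = 845291.67 mm³.
X̄ = 1979291.67/18409.13 = 107.52 mm; Ȳ = 845291.67/18409.13 = 45.92 mm.

X̄ = 107.52 mm, Ȳ = 45.92 mm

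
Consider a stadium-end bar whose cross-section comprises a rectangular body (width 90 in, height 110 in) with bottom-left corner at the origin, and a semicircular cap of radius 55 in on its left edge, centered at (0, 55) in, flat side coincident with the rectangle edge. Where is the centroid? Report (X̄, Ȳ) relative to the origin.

rectangular body: A = 90 × 110 = 9900.00, centroid at (45.00, 55.00).
semicircular end: A = ½π·55² = 4751.66, centroid at (-23.34, 55.00).
ΣA = 14651.66 in²
ΣAX̄ = (9900.00)(45.00) + (4751.66)(-23.34) = 334583.33 in³
ΣAȲ = (9900.00)(55.00) + (4751.66)(55.00) = 805841.24 in³
X̄ = 334583.33 / 14651.66 = 22.84 in
Ȳ = 805841.24 / 14651.66 = 55.00 in

X̄ = 22.84 in, Ȳ = 55.00 in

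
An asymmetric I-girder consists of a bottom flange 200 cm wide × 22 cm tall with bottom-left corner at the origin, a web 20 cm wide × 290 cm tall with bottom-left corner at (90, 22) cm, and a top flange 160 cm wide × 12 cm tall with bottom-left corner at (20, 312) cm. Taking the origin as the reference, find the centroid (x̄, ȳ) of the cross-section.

x̄ = 100.00 cm, ȳ = 134.29 cm

bottom flange: A = 200 × 22 = 4400.00, centroid at (100.00, 11.00).
web: A = 20 × 290 = 5800.00, centroid at (100.00, 167.00).
top flange: A = 160 × 12 = 1920.00, centroid at (100.00, 318.00).
ΣA = 12120.00 cm², ΣAx̄ = 1212000.00 cm³, ΣAȳ = 1627560.00 cm³.
x̄ = 1212000.00/12120.00 = 100.00 cm; ȳ = 1627560.00/12120.00 = 134.29 cm.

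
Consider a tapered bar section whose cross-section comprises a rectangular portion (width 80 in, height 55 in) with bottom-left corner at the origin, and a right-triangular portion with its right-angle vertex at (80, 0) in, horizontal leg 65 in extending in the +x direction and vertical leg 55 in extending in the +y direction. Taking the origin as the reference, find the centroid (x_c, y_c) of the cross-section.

x_c = 57.81 in, y_c = 24.85 in

Part | A | x̄ᵢ | ȳᵢ | A·x̄ᵢ | A·ȳᵢ
rectangular portion | 4400.00 | 40.00 | 27.50 | 176000.00 | 121000.00
triangular portion | 1787.50 | 101.67 | 18.33 | 181729.17 | 32770.83
Σ | 6187.50 |  |  | 357729.17 | 153770.83
x_c = 357729.17 / 6187.50 = 57.81 in
y_c = 153770.83 / 6187.50 = 24.85 in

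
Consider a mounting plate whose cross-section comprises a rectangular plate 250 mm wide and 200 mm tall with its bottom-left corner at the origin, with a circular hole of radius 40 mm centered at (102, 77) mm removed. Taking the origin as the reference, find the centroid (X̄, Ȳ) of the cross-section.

plate: A = 250 × 200 = 50000.00, centroid at (125.00, 100.00).
hole: A = −π·40² = -5026.55, centroid at (102.00, 77.00).
ΣA = 44973.45 mm², ΣAX̄ = 5737292.08 mm³, ΣAȲ = 4612955.79 mm³.
X̄ = 5737292.08/44973.45 = 127.57 mm; Ȳ = 4612955.79/44973.45 = 102.57 mm.

X̄ = 127.57 mm, Ȳ = 102.57 mm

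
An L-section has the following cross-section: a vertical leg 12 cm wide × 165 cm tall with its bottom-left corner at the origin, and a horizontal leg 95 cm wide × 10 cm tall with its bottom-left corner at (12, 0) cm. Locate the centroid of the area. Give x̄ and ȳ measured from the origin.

Part | A | x̄ᵢ | ȳᵢ | A·x̄ᵢ | A·ȳᵢ
vertical leg | 1980.00 | 6.00 | 82.50 | 11880.00 | 163350.00
horizontal leg | 950.00 | 59.50 | 5.00 | 56525.00 | 4750.00
Σ | 2930.00 |  |  | 68405.00 | 168100.00
x̄ = 68405.00 / 2930.00 = 23.35 cm
ȳ = 168100.00 / 2930.00 = 57.37 cm

x̄ = 23.35 cm, ȳ = 57.37 cm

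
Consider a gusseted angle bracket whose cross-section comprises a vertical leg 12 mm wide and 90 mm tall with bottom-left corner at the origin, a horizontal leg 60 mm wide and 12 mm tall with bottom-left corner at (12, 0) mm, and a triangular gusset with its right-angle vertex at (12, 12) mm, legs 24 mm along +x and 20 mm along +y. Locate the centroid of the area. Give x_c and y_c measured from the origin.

x_c = 20.35 mm, y_c = 28.14 mm

vertical leg: A = 12 × 90 = 1080.00, centroid at (6.00, 45.00).
horizontal leg: A = 60 × 12 = 720.00, centroid at (42.00, 6.00).
gusset: A = ½·24·20 = 240.00, centroid at (20.00, 18.67).
ΣA = 2040.00 mm²
ΣAx_c = (1080.00)(6.00) + (720.00)(42.00) + (240.00)(20.00) = 41520.00 mm³
ΣAy_c = (1080.00)(45.00) + (720.00)(6.00) + (240.00)(18.67) = 57400.00 mm³
x_c = 41520.00 / 2040.00 = 20.35 mm
y_c = 57400.00 / 2040.00 = 28.14 mm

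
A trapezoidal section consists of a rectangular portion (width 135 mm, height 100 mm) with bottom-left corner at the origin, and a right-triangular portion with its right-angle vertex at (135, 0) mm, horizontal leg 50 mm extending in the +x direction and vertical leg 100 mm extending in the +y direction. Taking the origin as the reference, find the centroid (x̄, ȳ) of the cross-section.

x̄ = 80.65 mm, ȳ = 47.40 mm

rectangular portion: A = 135 × 100 = 13500.00, centroid at (67.50, 50.00).
triangular portion: A = ½·50·100 = 2500.00, centroid at (151.67, 33.33).
ΣA = 16000.00 mm², ΣAx̄ = 1290416.67 mm³, ΣAȳ = 758333.33 mm³.
x̄ = 1290416.67/16000.00 = 80.65 mm; ȳ = 758333.33/16000.00 = 47.40 mm.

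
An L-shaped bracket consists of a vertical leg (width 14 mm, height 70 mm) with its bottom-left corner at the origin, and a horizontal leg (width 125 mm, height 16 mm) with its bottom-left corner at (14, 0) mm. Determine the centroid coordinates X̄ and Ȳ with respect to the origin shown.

vertical leg: A = 14 × 70 = 980.00, centroid at (7.00, 35.00).
horizontal leg: A = 125 × 16 = 2000.00, centroid at (76.50, 8.00).
ΣA = 2980.00 mm², ΣAX̄ = 159860.00 mm³, ΣAȲ = 50300.00 mm³.
X̄ = 159860.00/2980.00 = 53.64 mm; Ȳ = 50300.00/2980.00 = 16.88 mm.

X̄ = 53.64 mm, Ȳ = 16.88 mm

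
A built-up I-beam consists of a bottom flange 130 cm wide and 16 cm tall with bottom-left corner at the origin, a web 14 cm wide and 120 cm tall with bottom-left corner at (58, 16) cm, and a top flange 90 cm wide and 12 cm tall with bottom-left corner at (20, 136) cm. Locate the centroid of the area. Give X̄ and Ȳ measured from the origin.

X̄ = 65.00 cm, Ȳ = 61.50 cm

bottom flange: A = 130 × 16 = 2080.00, centroid at (65.00, 8.00).
web: A = 14 × 120 = 1680.00, centroid at (65.00, 76.00).
top flange: A = 90 × 12 = 1080.00, centroid at (65.00, 142.00).
ΣA = 4840.00 cm², ΣAX̄ = 314600.00 cm³, ΣAȲ = 297680.00 cm³.
X̄ = 314600.00/4840.00 = 65.00 cm; Ȳ = 297680.00/4840.00 = 61.50 cm.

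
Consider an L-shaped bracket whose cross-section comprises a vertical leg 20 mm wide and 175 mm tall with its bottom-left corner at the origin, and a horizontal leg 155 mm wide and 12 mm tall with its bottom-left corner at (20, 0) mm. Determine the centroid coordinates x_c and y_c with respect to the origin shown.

vertical leg: A = 20 × 175 = 3500.00, centroid at (10.00, 87.50).
horizontal leg: A = 155 × 12 = 1860.00, centroid at (97.50, 6.00).
ΣA = 5360.00 mm², ΣAx_c = 216350.00 mm³, ΣAy_c = 317410.00 mm³.
x_c = 216350.00/5360.00 = 40.36 mm; y_c = 317410.00/5360.00 = 59.22 mm.

x_c = 40.36 mm, y_c = 59.22 mm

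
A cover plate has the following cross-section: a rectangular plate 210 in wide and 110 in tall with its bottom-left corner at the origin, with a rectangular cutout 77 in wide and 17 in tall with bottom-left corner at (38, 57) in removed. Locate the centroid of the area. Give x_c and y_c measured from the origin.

Part | A | x̄ᵢ | ȳᵢ | A·x̄ᵢ | A·ȳᵢ
plate | 23100.00 | 105.00 | 55.00 | 2425500.00 | 1270500.00
hole | -1309.00 | 76.50 | 65.50 | -100138.50 | -85739.50
Σ | 21791.00 |  |  | 2325361.50 | 1184760.50
x_c = 2325361.50 / 21791.00 = 106.71 in
y_c = 1184760.50 / 21791.00 = 54.37 in

x_c = 106.71 in, y_c = 54.37 in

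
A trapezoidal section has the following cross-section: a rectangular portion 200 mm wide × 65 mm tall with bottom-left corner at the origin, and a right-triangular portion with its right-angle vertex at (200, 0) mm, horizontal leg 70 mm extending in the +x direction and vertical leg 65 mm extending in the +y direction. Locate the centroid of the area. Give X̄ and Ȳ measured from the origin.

X̄ = 118.37 mm, Ȳ = 30.89 mm

Part | A | x̄ᵢ | ȳᵢ | A·x̄ᵢ | A·ȳᵢ
rectangular portion | 13000.00 | 100.00 | 32.50 | 1300000.00 | 422500.00
triangular portion | 2275.00 | 223.33 | 21.67 | 508083.33 | 49291.67
Σ | 15275.00 |  |  | 1808083.33 | 471791.67
X̄ = 1808083.33 / 15275.00 = 118.37 mm
Ȳ = 471791.67 / 15275.00 = 30.89 mm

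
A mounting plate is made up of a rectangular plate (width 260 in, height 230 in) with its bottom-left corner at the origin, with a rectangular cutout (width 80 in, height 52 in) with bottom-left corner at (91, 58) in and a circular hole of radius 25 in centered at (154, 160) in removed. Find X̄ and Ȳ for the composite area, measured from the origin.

plate: A = 260 × 230 = 59800.00, centroid at (130.00, 115.00).
hole 1: A = −(80 × 52) = -4160.00, centroid at (131.00, 84.00).
hole 2: A = −π·25² = -1963.50, centroid at (154.00, 160.00).
ΣA = 53676.50 in²
ΣAX̄ = (59800.00)(130.00) + (-4160.00)(131.00) + (-1963.50)(154.00) = 6926661.71 in³
ΣAȲ = (59800.00)(115.00) + (-4160.00)(84.00) + (-1963.50)(160.00) = 6213400.73 in³
X̄ = 6926661.71 / 53676.50 = 129.04 in
Ȳ = 6213400.73 / 53676.50 = 115.76 in

X̄ = 129.04 in, Ȳ = 115.76 in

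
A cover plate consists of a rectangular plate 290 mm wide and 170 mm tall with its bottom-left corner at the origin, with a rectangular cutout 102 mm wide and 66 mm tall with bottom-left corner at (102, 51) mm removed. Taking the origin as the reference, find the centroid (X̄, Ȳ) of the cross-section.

plate: A = 290 × 170 = 49300.00, centroid at (145.00, 85.00).
hole: A = −(102 × 66) = -6732.00, centroid at (153.00, 84.00).
ΣA = 42568.00 mm², ΣAX̄ = 6118504.00 mm³, ΣAȲ = 3625012.00 mm³.
X̄ = 6118504.00/42568.00 = 143.73 mm; Ȳ = 3625012.00/42568.00 = 85.16 mm.

X̄ = 143.73 mm, Ȳ = 85.16 mm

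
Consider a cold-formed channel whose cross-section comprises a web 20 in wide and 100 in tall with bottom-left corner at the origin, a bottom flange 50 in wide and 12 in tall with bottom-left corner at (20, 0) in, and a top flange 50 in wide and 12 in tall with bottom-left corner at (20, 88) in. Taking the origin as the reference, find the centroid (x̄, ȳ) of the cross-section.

Part | A | x̄ᵢ | ȳᵢ | A·x̄ᵢ | A·ȳᵢ
web | 2000.00 | 10.00 | 50.00 | 20000.00 | 100000.00
bottom flange | 600.00 | 45.00 | 6.00 | 27000.00 | 3600.00
top flange | 600.00 | 45.00 | 94.00 | 27000.00 | 56400.00
Σ | 3200.00 |  |  | 74000.00 | 160000.00
x̄ = 74000.00 / 3200.00 = 23.12 in
ȳ = 160000.00 / 3200.00 = 50.00 in

x̄ = 23.12 in, ȳ = 50.00 in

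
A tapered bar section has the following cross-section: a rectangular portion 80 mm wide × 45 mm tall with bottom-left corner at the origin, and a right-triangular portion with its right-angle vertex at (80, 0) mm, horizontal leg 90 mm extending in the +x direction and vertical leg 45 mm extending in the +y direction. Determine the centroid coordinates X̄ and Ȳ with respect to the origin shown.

X̄ = 65.20 mm, Ȳ = 19.80 mm

Part | A | x̄ᵢ | ȳᵢ | A·x̄ᵢ | A·ȳᵢ
rectangular portion | 3600.00 | 40.00 | 22.50 | 144000.00 | 81000.00
triangular portion | 2025.00 | 110.00 | 15.00 | 222750.00 | 30375.00
Σ | 5625.00 |  |  | 366750.00 | 111375.00
X̄ = 366750.00 / 5625.00 = 65.20 mm
Ȳ = 111375.00 / 5625.00 = 19.80 mm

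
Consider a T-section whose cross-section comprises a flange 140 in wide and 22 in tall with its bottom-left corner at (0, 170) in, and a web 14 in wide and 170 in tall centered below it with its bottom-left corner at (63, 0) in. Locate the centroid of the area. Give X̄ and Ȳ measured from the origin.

X̄ = 70.00 in, Ȳ = 139.15 in

web: A = 14 × 170 = 2380.00, centroid at (70.00, 85.00).
flange: A = 140 × 22 = 3080.00, centroid at (70.00, 181.00).
ΣA = 5460.00 in²
ΣAX̄ = (2380.00)(70.00) + (3080.00)(70.00) = 382200.00 in³
ΣAȲ = (2380.00)(85.00) + (3080.00)(181.00) = 759780.00 in³
X̄ = 382200.00 / 5460.00 = 70.00 in
Ȳ = 759780.00 / 5460.00 = 139.15 in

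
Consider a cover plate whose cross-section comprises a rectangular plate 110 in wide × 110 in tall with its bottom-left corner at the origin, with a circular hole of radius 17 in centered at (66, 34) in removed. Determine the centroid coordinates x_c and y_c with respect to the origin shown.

x_c = 54.11 in, y_c = 56.70 in

plate: A = 110 × 110 = 12100.00, centroid at (55.00, 55.00).
hole: A = −π·17² = -907.92, centroid at (66.00, 34.00).
ΣA = 11192.08 in², ΣAx_c = 605577.26 in³, ΣAy_c = 634630.71 in³.
x_c = 605577.26/11192.08 = 54.11 in; y_c = 634630.71/11192.08 = 56.70 in.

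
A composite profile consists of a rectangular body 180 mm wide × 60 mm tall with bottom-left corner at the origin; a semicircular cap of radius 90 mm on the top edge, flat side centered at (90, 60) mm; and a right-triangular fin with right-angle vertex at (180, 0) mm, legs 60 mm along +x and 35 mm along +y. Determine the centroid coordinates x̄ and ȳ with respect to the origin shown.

x̄ = 94.70 mm, ȳ = 64.53 mm

Part | A | x̄ᵢ | ȳᵢ | A·x̄ᵢ | A·ȳᵢ
rectangular body | 10800.00 | 90.00 | 30.00 | 972000.00 | 324000.00
semicircular top | 12723.45 | 90.00 | 98.20 | 1145110.52 | 1249407.01
triangular fin | 1050.00 | 200.00 | 11.67 | 210000.00 | 12250.00
Σ | 24573.45 |  |  | 2327110.52 | 1585657.01
x̄ = 2327110.52 / 24573.45 = 94.70 mm
ȳ = 1585657.01 / 24573.45 = 64.53 mm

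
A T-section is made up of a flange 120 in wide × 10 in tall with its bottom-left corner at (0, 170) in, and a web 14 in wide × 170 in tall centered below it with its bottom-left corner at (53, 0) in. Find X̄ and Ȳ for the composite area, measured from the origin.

web: A = 14 × 170 = 2380.00, centroid at (60.00, 85.00).
flange: A = 120 × 10 = 1200.00, centroid at (60.00, 175.00).
ΣA = 3580.00 in²
ΣAX̄ = (2380.00)(60.00) + (1200.00)(60.00) = 214800.00 in³
ΣAȲ = (2380.00)(85.00) + (1200.00)(175.00) = 412300.00 in³
X̄ = 214800.00 / 3580.00 = 60.00 in
Ȳ = 412300.00 / 3580.00 = 115.17 in

X̄ = 60.00 in, Ȳ = 115.17 in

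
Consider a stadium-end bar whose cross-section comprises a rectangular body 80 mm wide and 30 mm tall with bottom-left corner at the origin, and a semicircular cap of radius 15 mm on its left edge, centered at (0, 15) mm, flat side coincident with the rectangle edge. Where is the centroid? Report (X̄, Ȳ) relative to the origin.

rectangular body: A = 80 × 30 = 2400.00, centroid at (40.00, 15.00).
semicircular end: A = ½π·15² = 353.43, centroid at (-6.37, 15.00).
ΣA = 2753.43 mm², ΣAX̄ = 93750.00 mm³, ΣAȲ = 41301.44 mm³.
X̄ = 93750.00/2753.43 = 34.05 mm; Ȳ = 41301.44/2753.43 = 15.00 mm.

X̄ = 34.05 mm, Ȳ = 15.00 mm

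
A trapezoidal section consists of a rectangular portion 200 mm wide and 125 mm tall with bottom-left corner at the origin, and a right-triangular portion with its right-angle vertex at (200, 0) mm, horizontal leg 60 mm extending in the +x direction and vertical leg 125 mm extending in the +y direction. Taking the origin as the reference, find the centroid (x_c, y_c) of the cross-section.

rectangular portion: A = 200 × 125 = 25000.00, centroid at (100.00, 62.50).
triangular portion: A = ½·60·125 = 3750.00, centroid at (220.00, 41.67).
ΣA = 28750.00 mm², ΣAx_c = 3325000.00 mm³, ΣAy_c = 1718750.00 mm³.
x_c = 3325000.00/28750.00 = 115.65 mm; y_c = 1718750.00/28750.00 = 59.78 mm.

x_c = 115.65 mm, y_c = 59.78 mm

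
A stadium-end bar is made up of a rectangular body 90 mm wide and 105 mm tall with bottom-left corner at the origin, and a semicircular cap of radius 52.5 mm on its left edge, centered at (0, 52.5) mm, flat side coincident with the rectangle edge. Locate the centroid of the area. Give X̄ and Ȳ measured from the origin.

X̄ = 23.86 mm, Ȳ = 52.50 mm

rectangular body: A = 90 × 105 = 9450.00, centroid at (45.00, 52.50).
semicircular end: A = ½π·52.5² = 4329.51, centroid at (-22.28, 52.50).
ΣA = 13779.51 mm²
ΣAX̄ = (9450.00)(45.00) + (4329.51)(-22.28) = 328781.25 mm³
ΣAȲ = (9450.00)(52.50) + (4329.51)(52.50) = 723424.14 mm³
X̄ = 328781.25 / 13779.51 = 23.86 mm
Ȳ = 723424.14 / 13779.51 = 52.50 mm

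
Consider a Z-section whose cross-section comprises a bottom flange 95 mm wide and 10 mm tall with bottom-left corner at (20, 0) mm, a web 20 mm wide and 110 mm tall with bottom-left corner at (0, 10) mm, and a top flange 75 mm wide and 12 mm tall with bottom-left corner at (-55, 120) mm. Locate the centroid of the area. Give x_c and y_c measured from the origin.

Part | A | x̄ᵢ | ȳᵢ | A·x̄ᵢ | A·ȳᵢ
bottom flange | 950.00 | 67.50 | 5.00 | 64125.00 | 4750.00
web | 2200.00 | 10.00 | 65.00 | 22000.00 | 143000.00
top flange | 900.00 | -17.50 | 126.00 | -15750.00 | 113400.00
Σ | 4050.00 |  |  | 70375.00 | 261150.00
x_c = 70375.00 / 4050.00 = 17.38 mm
y_c = 261150.00 / 4050.00 = 64.48 mm

x_c = 17.38 mm, y_c = 64.48 mm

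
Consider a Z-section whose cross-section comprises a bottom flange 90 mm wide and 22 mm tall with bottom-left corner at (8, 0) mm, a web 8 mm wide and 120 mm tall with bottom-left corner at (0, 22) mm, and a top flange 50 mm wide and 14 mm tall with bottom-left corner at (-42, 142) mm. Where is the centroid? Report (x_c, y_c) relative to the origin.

bottom flange: A = 90 × 22 = 1980.00, centroid at (53.00, 11.00).
web: A = 8 × 120 = 960.00, centroid at (4.00, 82.00).
top flange: A = 50 × 14 = 700.00, centroid at (-17.00, 149.00).
ΣA = 3640.00 mm²
ΣAx_c = (1980.00)(53.00) + (960.00)(4.00) + (700.00)(-17.00) = 96880.00 mm³
ΣAy_c = (1980.00)(11.00) + (960.00)(82.00) + (700.00)(149.00) = 204800.00 mm³
x_c = 96880.00 / 3640.00 = 26.62 mm
y_c = 204800.00 / 3640.00 = 56.26 mm

x_c = 26.62 mm, y_c = 56.26 mm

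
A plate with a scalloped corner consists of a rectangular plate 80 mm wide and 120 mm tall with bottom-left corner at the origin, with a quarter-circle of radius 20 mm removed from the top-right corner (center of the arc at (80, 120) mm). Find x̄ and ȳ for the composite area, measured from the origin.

x̄ = 38.93 mm, ȳ = 58.26 mm

plate: A = 80 × 120 = 9600.00, centroid at (40.00, 60.00).
removed quarter-circle: A = −¼π·20² = -314.16, centroid at (71.51, 111.51).
ΣA = 9285.84 mm², ΣAx̄ = 361533.93 mm³, ΣAȳ = 540967.55 mm³.
x̄ = 361533.93/9285.84 = 38.93 mm; ȳ = 540967.55/9285.84 = 58.26 mm.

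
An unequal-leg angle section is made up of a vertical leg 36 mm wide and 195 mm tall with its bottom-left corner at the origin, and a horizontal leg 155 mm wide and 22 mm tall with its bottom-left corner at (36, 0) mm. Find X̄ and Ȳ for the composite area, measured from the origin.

Part | A | x̄ᵢ | ȳᵢ | A·x̄ᵢ | A·ȳᵢ
vertical leg | 7020.00 | 18.00 | 97.50 | 126360.00 | 684450.00
horizontal leg | 3410.00 | 113.50 | 11.00 | 387035.00 | 37510.00
Σ | 10430.00 |  |  | 513395.00 | 721960.00
X̄ = 513395.00 / 10430.00 = 49.22 mm
Ȳ = 721960.00 / 10430.00 = 69.22 mm

X̄ = 49.22 mm, Ȳ = 69.22 mm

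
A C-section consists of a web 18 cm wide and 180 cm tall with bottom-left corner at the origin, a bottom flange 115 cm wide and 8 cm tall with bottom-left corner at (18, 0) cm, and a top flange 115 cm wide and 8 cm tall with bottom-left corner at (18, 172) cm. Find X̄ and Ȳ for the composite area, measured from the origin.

X̄ = 33.09 cm, Ȳ = 90.00 cm

web: A = 18 × 180 = 3240.00, centroid at (9.00, 90.00).
bottom flange: A = 115 × 8 = 920.00, centroid at (75.50, 4.00).
top flange: A = 115 × 8 = 920.00, centroid at (75.50, 176.00).
ΣA = 5080.00 cm²
ΣAX̄ = (3240.00)(9.00) + (920.00)(75.50) + (920.00)(75.50) = 168080.00 cm³
ΣAȲ = (3240.00)(90.00) + (920.00)(4.00) + (920.00)(176.00) = 457200.00 cm³
X̄ = 168080.00 / 5080.00 = 33.09 cm
Ȳ = 457200.00 / 5080.00 = 90.00 cm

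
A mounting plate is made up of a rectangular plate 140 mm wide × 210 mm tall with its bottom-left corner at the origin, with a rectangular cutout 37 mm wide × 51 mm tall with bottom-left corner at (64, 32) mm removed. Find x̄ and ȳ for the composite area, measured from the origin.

plate: A = 140 × 210 = 29400.00, centroid at (70.00, 105.00).
hole: A = −(37 × 51) = -1887.00, centroid at (82.50, 57.50).
ΣA = 27513.00 mm²
ΣAx̄ = (29400.00)(70.00) + (-1887.00)(82.50) = 1902322.50 mm³
ΣAȳ = (29400.00)(105.00) + (-1887.00)(57.50) = 2978497.50 mm³
x̄ = 1902322.50 / 27513.00 = 69.14 mm
ȳ = 2978497.50 / 27513.00 = 108.26 mm

x̄ = 69.14 mm, ȳ = 108.26 mm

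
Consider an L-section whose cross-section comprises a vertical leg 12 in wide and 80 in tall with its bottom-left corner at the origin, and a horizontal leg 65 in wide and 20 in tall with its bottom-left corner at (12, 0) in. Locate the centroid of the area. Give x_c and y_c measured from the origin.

vertical leg: A = 12 × 80 = 960.00, centroid at (6.00, 40.00).
horizontal leg: A = 65 × 20 = 1300.00, centroid at (44.50, 10.00).
ΣA = 2260.00 in²
ΣAx_c = (960.00)(6.00) + (1300.00)(44.50) = 63610.00 in³
ΣAy_c = (960.00)(40.00) + (1300.00)(10.00) = 51400.00 in³
x_c = 63610.00 / 2260.00 = 28.15 in
y_c = 51400.00 / 2260.00 = 22.74 in

x_c = 28.15 in, y_c = 22.74 in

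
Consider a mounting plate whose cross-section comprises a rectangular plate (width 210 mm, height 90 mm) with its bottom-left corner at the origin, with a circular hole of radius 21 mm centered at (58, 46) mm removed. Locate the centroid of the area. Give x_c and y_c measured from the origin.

Part | A | x̄ᵢ | ȳᵢ | A·x̄ᵢ | A·ȳᵢ
plate | 18900.00 | 105.00 | 45.00 | 1984500.00 | 850500.00
hole | -1385.44 | 58.00 | 46.00 | -80355.66 | -63730.35
Σ | 17514.56 |  |  | 1904144.34 | 786769.65
x_c = 1904144.34 / 17514.56 = 108.72 mm
y_c = 786769.65 / 17514.56 = 44.92 mm

x_c = 108.72 mm, y_c = 44.92 mm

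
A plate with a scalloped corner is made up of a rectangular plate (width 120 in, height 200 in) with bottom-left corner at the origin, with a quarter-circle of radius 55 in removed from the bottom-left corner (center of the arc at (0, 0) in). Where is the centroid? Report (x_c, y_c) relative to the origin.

x_c = 64.03 in, y_c = 108.42 in

plate: A = 120 × 200 = 24000.00, centroid at (60.00, 100.00).
removed quarter-circle: A = −¼π·55² = -2375.83, centroid at (23.34, 23.34).
ΣA = 21624.17 in²
ΣAx_c = (24000.00)(60.00) + (-2375.83)(23.34) = 1384541.67 in³
ΣAy_c = (24000.00)(100.00) + (-2375.83)(23.34) = 2344541.67 in³
x_c = 1384541.67 / 21624.17 = 64.03 in
y_c = 2344541.67 / 21624.17 = 108.42 in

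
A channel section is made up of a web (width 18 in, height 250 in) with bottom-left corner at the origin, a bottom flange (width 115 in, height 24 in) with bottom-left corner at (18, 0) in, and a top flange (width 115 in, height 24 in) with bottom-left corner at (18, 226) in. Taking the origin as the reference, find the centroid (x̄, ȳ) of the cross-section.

web: A = 18 × 250 = 4500.00, centroid at (9.00, 125.00).
bottom flange: A = 115 × 24 = 2760.00, centroid at (75.50, 12.00).
top flange: A = 115 × 24 = 2760.00, centroid at (75.50, 238.00).
ΣA = 10020.00 in², ΣAx̄ = 457260.00 in³, ΣAȳ = 1252500.00 in³.
x̄ = 457260.00/10020.00 = 45.63 in; ȳ = 1252500.00/10020.00 = 125.00 in.

x̄ = 45.63 in, ȳ = 125.00 in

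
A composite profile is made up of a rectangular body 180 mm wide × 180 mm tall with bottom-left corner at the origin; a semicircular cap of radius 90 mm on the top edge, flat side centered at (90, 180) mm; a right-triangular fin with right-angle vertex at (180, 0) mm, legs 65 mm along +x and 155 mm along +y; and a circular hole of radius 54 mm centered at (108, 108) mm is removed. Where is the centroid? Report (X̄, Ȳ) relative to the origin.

Part | A | x̄ᵢ | ȳᵢ | A·x̄ᵢ | A·ȳᵢ
rectangular body | 32400.00 | 90.00 | 90.00 | 2916000.00 | 2916000.00
semicircular top | 12723.45 | 90.00 | 218.20 | 1145110.52 | 2776221.04
triangular fin | 5037.50 | 201.67 | 51.67 | 1015895.83 | 260270.83
hole | -9160.88 | 108.00 | 108.00 | -989375.49 | -989375.49
Σ | 41000.07 |  |  | 4087630.86 | 4963116.39
X̄ = 4087630.86 / 41000.07 = 99.70 mm
Ȳ = 4963116.39 / 41000.07 = 121.05 mm

X̄ = 99.70 mm, Ȳ = 121.05 mm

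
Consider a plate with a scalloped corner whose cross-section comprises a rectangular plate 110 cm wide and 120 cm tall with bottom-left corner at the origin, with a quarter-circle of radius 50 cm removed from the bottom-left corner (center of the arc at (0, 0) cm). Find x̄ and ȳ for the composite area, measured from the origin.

x̄ = 60.90 cm, ȳ = 66.78 cm

plate: A = 110 × 120 = 13200.00, centroid at (55.00, 60.00).
removed quarter-circle: A = −¼π·50² = -1963.50, centroid at (21.22, 21.22).
ΣA = 11236.50 cm², ΣAx̄ = 684333.33 cm³, ΣAȳ = 750333.33 cm³.
x̄ = 684333.33/11236.50 = 60.90 cm; ȳ = 750333.33/11236.50 = 66.78 cm.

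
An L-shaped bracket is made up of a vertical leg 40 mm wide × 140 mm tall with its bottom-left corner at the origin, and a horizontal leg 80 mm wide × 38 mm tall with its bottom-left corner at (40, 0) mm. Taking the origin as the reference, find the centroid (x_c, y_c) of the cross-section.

x_c = 41.11 mm, y_c = 52.06 mm

Part | A | x̄ᵢ | ȳᵢ | A·x̄ᵢ | A·ȳᵢ
vertical leg | 5600.00 | 20.00 | 70.00 | 112000.00 | 392000.00
horizontal leg | 3040.00 | 80.00 | 19.00 | 243200.00 | 57760.00
Σ | 8640.00 |  |  | 355200.00 | 449760.00
x_c = 355200.00 / 8640.00 = 41.11 mm
y_c = 449760.00 / 8640.00 = 52.06 mm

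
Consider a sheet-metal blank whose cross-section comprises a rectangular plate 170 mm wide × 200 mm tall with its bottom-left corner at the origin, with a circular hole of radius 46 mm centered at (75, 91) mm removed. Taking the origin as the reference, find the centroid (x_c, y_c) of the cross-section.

plate: A = 170 × 200 = 34000.00, centroid at (85.00, 100.00).
hole: A = −π·46² = -6647.61, centroid at (75.00, 91.00).
ΣA = 27352.39 mm², ΣAx_c = 2391429.25 mm³, ΣAy_c = 2795067.48 mm³.
x_c = 2391429.25/27352.39 = 87.43 mm; y_c = 2795067.48/27352.39 = 102.19 mm.

x_c = 87.43 mm, y_c = 102.19 mm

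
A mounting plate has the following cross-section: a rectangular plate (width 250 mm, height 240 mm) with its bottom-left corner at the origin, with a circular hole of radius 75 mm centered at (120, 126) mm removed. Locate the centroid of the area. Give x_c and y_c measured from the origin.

x_c = 127.09 mm, y_c = 117.50 mm

plate: A = 250 × 240 = 60000.00, centroid at (125.00, 120.00).
hole: A = −π·75² = -17671.46, centroid at (120.00, 126.00).
ΣA = 42328.54 mm², ΣAx_c = 5379424.96 mm³, ΣAy_c = 4973396.21 mm³.
x_c = 5379424.96/42328.54 = 127.09 mm; y_c = 4973396.21/42328.54 = 117.50 mm.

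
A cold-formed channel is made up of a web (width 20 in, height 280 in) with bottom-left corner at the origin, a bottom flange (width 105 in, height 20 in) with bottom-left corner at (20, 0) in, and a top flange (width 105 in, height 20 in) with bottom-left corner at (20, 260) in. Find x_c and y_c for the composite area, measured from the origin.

web: A = 20 × 280 = 5600.00, centroid at (10.00, 140.00).
bottom flange: A = 105 × 20 = 2100.00, centroid at (72.50, 10.00).
top flange: A = 105 × 20 = 2100.00, centroid at (72.50, 270.00).
ΣA = 9800.00 in²
ΣAx_c = (5600.00)(10.00) + (2100.00)(72.50) + (2100.00)(72.50) = 360500.00 in³
ΣAy_c = (5600.00)(140.00) + (2100.00)(10.00) + (2100.00)(270.00) = 1372000.00 in³
x_c = 360500.00 / 9800.00 = 36.79 in
y_c = 1372000.00 / 9800.00 = 140.00 in

x_c = 36.79 in, y_c = 140.00 in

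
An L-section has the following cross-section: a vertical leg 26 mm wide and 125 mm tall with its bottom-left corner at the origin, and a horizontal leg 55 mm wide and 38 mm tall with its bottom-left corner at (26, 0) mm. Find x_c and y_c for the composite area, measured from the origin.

vertical leg: A = 26 × 125 = 3250.00, centroid at (13.00, 62.50).
horizontal leg: A = 55 × 38 = 2090.00, centroid at (53.50, 19.00).
ΣA = 5340.00 mm²
ΣAx_c = (3250.00)(13.00) + (2090.00)(53.50) = 154065.00 mm³
ΣAy_c = (3250.00)(62.50) + (2090.00)(19.00) = 242835.00 mm³
x_c = 154065.00 / 5340.00 = 28.85 mm
y_c = 242835.00 / 5340.00 = 45.47 mm

x_c = 28.85 mm, y_c = 45.47 mm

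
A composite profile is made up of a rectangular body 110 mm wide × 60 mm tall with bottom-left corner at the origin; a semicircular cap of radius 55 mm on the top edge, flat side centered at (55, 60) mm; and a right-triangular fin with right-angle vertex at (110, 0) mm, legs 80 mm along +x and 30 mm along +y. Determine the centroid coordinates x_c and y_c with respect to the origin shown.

Part | A | x̄ᵢ | ȳᵢ | A·x̄ᵢ | A·ȳᵢ
rectangular body | 6600.00 | 55.00 | 30.00 | 363000.00 | 198000.00
semicircular top | 4751.66 | 55.00 | 83.34 | 261341.24 | 396016.20
triangular fin | 1200.00 | 136.67 | 10.00 | 164000.00 | 12000.00
Σ | 12551.66 |  |  | 788341.24 | 606016.20
x_c = 788341.24 / 12551.66 = 62.81 mm
y_c = 606016.20 / 12551.66 = 48.28 mm

x_c = 62.81 mm, y_c = 48.28 mm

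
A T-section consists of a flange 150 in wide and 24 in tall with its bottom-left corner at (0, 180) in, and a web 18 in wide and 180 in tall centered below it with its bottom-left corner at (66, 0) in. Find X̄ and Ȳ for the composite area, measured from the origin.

X̄ = 75.00 in, Ȳ = 143.68 in

Part | A | x̄ᵢ | ȳᵢ | A·x̄ᵢ | A·ȳᵢ
web | 3240.00 | 75.00 | 90.00 | 243000.00 | 291600.00
flange | 3600.00 | 75.00 | 192.00 | 270000.00 | 691200.00
Σ | 6840.00 |  |  | 513000.00 | 982800.00
X̄ = 513000.00 / 6840.00 = 75.00 in
Ȳ = 982800.00 / 6840.00 = 143.68 in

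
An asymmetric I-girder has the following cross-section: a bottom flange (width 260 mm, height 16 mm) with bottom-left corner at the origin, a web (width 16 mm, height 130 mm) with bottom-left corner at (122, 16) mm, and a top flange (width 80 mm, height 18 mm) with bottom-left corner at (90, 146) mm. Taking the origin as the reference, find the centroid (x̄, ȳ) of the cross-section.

x̄ = 130.00 mm, ȳ = 55.33 mm

bottom flange: A = 260 × 16 = 4160.00, centroid at (130.00, 8.00).
web: A = 16 × 130 = 2080.00, centroid at (130.00, 81.00).
top flange: A = 80 × 18 = 1440.00, centroid at (130.00, 155.00).
ΣA = 7680.00 mm², ΣAx̄ = 998400.00 mm³, ΣAȳ = 424960.00 mm³.
x̄ = 998400.00/7680.00 = 130.00 mm; ȳ = 424960.00/7680.00 = 55.33 mm.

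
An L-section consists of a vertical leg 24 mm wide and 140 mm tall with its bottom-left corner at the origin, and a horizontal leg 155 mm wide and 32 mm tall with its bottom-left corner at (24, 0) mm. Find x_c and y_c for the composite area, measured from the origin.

x_c = 65.36 mm, y_c = 37.81 mm

vertical leg: A = 24 × 140 = 3360.00, centroid at (12.00, 70.00).
horizontal leg: A = 155 × 32 = 4960.00, centroid at (101.50, 16.00).
ΣA = 8320.00 mm²
ΣAx_c = (3360.00)(12.00) + (4960.00)(101.50) = 543760.00 mm³
ΣAy_c = (3360.00)(70.00) + (4960.00)(16.00) = 314560.00 mm³
x_c = 543760.00 / 8320.00 = 65.36 mm
y_c = 314560.00 / 8320.00 = 37.81 mm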